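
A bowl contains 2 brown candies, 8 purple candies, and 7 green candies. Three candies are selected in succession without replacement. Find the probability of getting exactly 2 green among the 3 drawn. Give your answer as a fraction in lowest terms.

One ordering (green drawn first) has probability 7/17 × 6/16 × 10/15 = 420/4080 = 7/68.
There are C(3,2) = 3 such orderings, each equally likely, so P = 3 × 7/68 = 21/68.

21/68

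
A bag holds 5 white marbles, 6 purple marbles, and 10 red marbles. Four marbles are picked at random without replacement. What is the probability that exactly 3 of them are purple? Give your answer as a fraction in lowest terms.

One ordering (purple drawn first) has probability 6/21 × 5/20 × 4/19 × 15/18 = 1800/143640 = 5/399.
There are C(4,3) = 4 such orderings, each equally likely, so P = 4 × 5/399 = 20/399.

20/399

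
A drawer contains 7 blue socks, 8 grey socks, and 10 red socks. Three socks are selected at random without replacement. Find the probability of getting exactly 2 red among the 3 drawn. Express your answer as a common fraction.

One ordering (red drawn first) has probability 10/25 × 9/24 × 15/23 = 1350/13800 = 9/92.
There are C(3,2) = 3 such orderings, each equally likely, so P = 3 × 9/92 = 27/92.

27/92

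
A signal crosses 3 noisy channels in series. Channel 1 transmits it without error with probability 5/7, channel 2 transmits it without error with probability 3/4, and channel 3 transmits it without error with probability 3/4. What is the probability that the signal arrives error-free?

Each stage is reached only if all earlier stages succeed, so
P = 5/7 × 3/4 × 3/4 = 45/112.

45/112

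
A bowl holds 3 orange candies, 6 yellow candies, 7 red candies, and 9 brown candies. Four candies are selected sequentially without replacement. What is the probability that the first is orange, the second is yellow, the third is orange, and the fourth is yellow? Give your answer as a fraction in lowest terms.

Multiply the probability of each draw given the previous ones:
P = 3/25 × 6/24 × 2/23 × 5/22 = 180/303600 = 3/5060.

3/5060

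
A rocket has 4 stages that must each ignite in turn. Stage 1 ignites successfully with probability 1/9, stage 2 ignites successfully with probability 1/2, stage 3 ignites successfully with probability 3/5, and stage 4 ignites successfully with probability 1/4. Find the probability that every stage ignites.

Each stage is reached only if all earlier stages succeed, so
P = 1/9 × 1/2 × 3/5 × 1/4 = 3/360 = 1/120.

1/120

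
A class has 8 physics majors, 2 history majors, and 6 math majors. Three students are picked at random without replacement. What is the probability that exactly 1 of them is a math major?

27/56

One ordering (a math major drawn first) has probability 6/16 × 10/15 × 9/14 = 540/3360 = 9/56.
There are C(3,1) = 3 such orderings, each equally likely, so P = 3 × 9/56 = 27/56.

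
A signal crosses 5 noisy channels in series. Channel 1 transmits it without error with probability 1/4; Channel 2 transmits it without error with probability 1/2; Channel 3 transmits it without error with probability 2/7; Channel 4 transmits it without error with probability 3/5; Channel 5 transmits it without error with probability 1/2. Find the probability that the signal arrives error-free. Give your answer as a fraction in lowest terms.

Each stage is reached only if all earlier stages succeed, so
P = 1/4 × 1/2 × 2/7 × 3/5 × 1/2 = 6/560 = 3/280.

3/280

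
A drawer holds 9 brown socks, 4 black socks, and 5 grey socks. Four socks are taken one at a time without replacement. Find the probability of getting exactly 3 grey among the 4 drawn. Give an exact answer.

One ordering (grey drawn first) has probability 5/18 × 4/17 × 3/16 × 13/15 = 780/73440 = 13/1224.
There are C(4,3) = 4 such orderings, each equally likely, so P = 4 × 13/1224 = 13/306.

13/306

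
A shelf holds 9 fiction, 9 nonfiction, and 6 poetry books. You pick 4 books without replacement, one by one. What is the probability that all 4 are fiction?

P = 9/24 × 8/23 × 7/22 × 6/21 = 3024/255024 = 3/253.

3/253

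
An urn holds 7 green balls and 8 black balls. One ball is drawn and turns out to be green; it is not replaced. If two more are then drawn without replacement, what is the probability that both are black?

With the first ball removed, 8 black remain out of 14.
P = 8/14 × 7/13 = 56/182 = 4/13.

4/13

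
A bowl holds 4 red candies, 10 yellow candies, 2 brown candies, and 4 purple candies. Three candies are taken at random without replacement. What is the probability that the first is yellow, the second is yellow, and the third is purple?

1/19

Chain rule:
P = 10/20 × 9/19 × 4/18 = 360/6840 = 1/19.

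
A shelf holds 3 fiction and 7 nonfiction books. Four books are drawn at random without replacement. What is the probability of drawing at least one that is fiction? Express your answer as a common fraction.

5/6

P(no fiction) = 7/10 × 6/9 × 5/8 × 4/7 = 840/5040 = 1/6.
P(at least one) = 1 − 1/6 = 5/6.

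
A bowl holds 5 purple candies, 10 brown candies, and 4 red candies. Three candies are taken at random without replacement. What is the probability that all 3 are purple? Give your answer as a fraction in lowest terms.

P = 5/19 × 4/18 × 3/17 = 60/5814 = 10/969.

10/969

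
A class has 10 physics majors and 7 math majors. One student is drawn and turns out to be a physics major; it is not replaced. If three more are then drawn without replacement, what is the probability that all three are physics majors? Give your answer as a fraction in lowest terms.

3/20

With the first student removed, 9 physics majors remain out of 16.
P = 9/16 × 8/15 × 7/14 = 504/3360 = 3/20.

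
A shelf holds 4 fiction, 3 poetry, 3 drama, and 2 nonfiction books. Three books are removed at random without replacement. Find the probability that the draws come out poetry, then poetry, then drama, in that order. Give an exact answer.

3/220

Chain rule:
P = 3/12 × 2/11 × 3/10 = 18/1320 = 3/220.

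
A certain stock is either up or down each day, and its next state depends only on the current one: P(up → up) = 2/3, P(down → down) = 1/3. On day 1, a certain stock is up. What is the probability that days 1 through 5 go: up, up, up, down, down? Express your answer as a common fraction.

Day 1 is given. For each transition, use the conditional probability from the current state:
P(up | up) = 2/3; P(up | up) = 2/3; P(down | up) = 1/3; P(down | down) = 1/3.
P = 2/3 × 2/3 × 1/3 × 1/3 = 4/81.

4/81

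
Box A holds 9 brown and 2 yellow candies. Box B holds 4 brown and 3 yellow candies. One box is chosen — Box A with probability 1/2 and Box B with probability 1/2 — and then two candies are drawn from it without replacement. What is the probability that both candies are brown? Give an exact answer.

From Box A: P(both brown) = (9/11)(8/10) = 36/55.
From Box B: P(both brown) = (4/7)(3/6) = 2/7.
Total probability = (1/2)(36/55) + (1/2)(2/7) = 181/385.

181/385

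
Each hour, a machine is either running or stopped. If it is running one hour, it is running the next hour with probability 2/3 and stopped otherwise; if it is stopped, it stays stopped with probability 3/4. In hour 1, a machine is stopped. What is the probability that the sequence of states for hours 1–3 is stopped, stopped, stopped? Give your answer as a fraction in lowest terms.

9/16

Hour 1 is given. For each transition, use the conditional probability from the current state:
P(stopped | stopped) = 3/4; P(stopped | stopped) = 3/4.
P = 3/4 × 3/4 = 9/16.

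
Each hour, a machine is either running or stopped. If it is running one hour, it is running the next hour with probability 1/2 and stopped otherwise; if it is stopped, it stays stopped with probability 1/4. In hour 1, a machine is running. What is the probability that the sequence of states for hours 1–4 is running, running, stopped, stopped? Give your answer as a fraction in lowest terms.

1/16

Hour 1 is given. For each transition, use the conditional probability from the current state:
P(running | running) = 1/2; P(stopped | running) = 1/2; P(stopped | stopped) = 1/4.
P = 1/2 × 1/2 × 1/4 = 1/16.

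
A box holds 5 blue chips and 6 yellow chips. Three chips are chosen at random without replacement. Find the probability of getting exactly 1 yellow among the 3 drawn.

One ordering (yellow drawn first) has probability 6/11 × 5/10 × 4/9 = 120/990 = 4/33.
There are C(3,1) = 3 such orderings, each equally likely, so P = 3 × 4/33 = 4/11.

4/11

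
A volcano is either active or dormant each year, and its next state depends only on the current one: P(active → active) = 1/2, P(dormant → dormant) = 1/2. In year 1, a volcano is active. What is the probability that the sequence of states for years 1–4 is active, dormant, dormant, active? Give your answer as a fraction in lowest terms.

1/8

Year 1 is given. For each transition, use the conditional probability from the current state:
P(dormant | active) = 1/2; P(dormant | dormant) = 1/2; P(active | dormant) = 1/2.
P = 1/2 × 1/2 × 1/2 = 1/8.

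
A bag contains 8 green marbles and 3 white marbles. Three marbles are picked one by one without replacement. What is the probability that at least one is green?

164/165

P(no green) = 3/11 × 2/10 × 1/9 = 6/990 = 1/165.
P(at least one) = 1 − 1/165 = 164/165.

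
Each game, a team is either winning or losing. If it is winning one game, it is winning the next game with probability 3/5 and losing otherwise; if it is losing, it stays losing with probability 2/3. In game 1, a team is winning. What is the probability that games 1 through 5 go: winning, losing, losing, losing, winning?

8/135

Game 1 is given. For each transition, use the conditional probability from the current state:
P(losing | winning) = 2/5; P(losing | losing) = 2/3; P(losing | losing) = 2/3; P(winning | losing) = 1/3.
P = 2/5 × 2/3 × 2/3 × 1/3 = 8/135.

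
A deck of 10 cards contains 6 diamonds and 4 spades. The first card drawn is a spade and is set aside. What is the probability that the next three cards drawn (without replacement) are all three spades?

1/84

After the first draw, 3 of the remaining 9 cards are spades.
P = 3/9 × 2/8 × 1/7 = 6/504 = 1/84.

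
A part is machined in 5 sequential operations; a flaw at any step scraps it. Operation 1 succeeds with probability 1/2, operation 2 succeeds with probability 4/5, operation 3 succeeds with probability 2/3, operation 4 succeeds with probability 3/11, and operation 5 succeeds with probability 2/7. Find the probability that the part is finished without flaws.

The events are sequential, so multiply the conditional probabilities:
P = 1/2 × 4/5 × 2/3 × 3/11 × 2/7 = 48/2310 = 8/385.

8/385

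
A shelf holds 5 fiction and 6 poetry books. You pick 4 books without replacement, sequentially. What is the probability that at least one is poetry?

P(no poetry) = 5/11 × 4/10 × 3/9 × 2/8 = 120/7920 = 1/66.
P(at least one) = 1 − 1/66 = 65/66.

65/66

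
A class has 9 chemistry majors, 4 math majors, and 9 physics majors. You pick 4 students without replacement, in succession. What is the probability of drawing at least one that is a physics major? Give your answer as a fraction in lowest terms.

120/133

P(no physics majors) = 13/22 × 12/21 × 11/20 × 10/19 = 17160/175560 = 13/133.
P(at least one) = 1 − 13/133 = 120/133.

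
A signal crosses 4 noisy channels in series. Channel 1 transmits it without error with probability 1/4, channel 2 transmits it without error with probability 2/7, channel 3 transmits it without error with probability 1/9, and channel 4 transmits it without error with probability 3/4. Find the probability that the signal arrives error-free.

The events are sequential, so multiply the conditional probabilities:
P = 1/4 × 2/7 × 1/9 × 3/4 = 6/1008 = 1/168.

1/168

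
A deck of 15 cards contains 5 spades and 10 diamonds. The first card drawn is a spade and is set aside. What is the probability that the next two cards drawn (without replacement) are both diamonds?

With the first card removed, 10 diamonds remain out of 14.
P = 10/14 × 9/13 = 90/182 = 45/91.

45/91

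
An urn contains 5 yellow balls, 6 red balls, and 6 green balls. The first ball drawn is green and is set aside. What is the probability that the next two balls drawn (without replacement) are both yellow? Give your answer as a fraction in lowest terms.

1/12

With the first ball removed, 5 yellow remain out of 16.
P = 5/16 × 4/15 = 20/240 = 1/12.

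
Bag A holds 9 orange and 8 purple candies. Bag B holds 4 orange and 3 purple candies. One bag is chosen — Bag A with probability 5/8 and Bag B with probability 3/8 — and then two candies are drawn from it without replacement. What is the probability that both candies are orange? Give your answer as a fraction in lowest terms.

From Bag A: P(both orange) = (9/17)(8/16) = 9/34.
From Bag B: P(both orange) = (4/7)(3/6) = 2/7.
Total probability = (5/8)(9/34) + (3/8)(2/7) = 519/1904.

519/1904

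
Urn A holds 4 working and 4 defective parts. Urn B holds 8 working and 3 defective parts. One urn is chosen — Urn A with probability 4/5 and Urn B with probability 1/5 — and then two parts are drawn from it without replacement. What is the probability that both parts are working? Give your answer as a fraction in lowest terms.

From Urn A: P(both working) = (4/8)(3/7) = 3/14.
From Urn B: P(both working) = (8/11)(7/10) = 28/55.
Total probability = (4/5)(3/14) + (1/5)(28/55) = 526/1925.

526/1925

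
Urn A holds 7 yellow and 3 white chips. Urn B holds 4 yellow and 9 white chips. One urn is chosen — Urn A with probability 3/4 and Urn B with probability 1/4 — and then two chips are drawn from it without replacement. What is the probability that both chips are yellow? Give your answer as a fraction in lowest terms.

From Urn A: P(both yellow) = (7/10)(6/9) = 7/15.
From Urn B: P(both yellow) = (4/13)(3/12) = 1/13.
Total probability = (3/4)(7/15) + (1/4)(1/13) = 24/65.

24/65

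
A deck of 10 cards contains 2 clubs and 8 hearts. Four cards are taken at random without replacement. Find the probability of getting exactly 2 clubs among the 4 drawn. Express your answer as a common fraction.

One ordering (clubs drawn first) has probability 2/10 × 1/9 × 8/8 × 7/7 = 112/5040 = 1/45.
There are C(4,2) = 6 such orderings, each equally likely, so P = 6 × 1/45 = 2/15.

2/15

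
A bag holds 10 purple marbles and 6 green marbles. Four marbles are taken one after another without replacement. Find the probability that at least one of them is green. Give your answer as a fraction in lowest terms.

23/26

P(no green) = 10/16 × 9/15 × 8/14 × 7/13 = 5040/43680 = 3/26.
P(at least one) = 1 − 3/26 = 23/26.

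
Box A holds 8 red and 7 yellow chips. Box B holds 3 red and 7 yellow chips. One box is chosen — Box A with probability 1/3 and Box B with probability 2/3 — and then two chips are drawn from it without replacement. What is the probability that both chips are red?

From Box A: P(both red) = (8/15)(7/14) = 4/15.
From Box B: P(both red) = (3/10)(2/9) = 1/15.
Total probability = (1/3)(4/15) + (2/3)(1/15) = 2/15.

2/15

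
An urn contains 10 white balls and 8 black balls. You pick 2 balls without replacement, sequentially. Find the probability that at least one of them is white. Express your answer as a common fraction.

125/153

P(no white) = 8/18 × 7/17 = 56/306 = 28/153.
P(at least one) = 1 − 28/153 = 125/153.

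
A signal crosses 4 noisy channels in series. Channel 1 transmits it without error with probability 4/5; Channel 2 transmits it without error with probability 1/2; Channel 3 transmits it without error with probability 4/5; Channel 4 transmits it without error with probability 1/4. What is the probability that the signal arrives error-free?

2/25

Each stage is reached only if all earlier stages succeed, so
P = 4/5 × 1/2 × 4/5 × 1/4 = 16/200 = 2/25.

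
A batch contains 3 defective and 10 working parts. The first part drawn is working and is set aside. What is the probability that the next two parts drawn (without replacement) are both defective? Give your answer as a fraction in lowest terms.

1/22

After the first draw, 3 of the remaining 12 parts are defective.
P = 3/12 × 2/11 = 6/132 = 1/22.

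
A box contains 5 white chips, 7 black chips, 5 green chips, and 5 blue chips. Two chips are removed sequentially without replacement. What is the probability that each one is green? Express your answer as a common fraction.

10/231

P(all green) = 5/22 × 4/21 = 20/462 = 10/231.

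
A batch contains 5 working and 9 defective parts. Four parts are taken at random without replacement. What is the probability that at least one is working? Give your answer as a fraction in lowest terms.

125/143

P(no working) = 9/14 × 8/13 × 7/12 × 6/11 = 3024/24024 = 18/143.
P(at least one) = 1 − 18/143 = 125/143.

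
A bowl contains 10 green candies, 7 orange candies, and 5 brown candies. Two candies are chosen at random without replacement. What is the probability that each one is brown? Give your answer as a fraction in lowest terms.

P = 5/22 × 4/21 = 20/462 = 10/231.

10/231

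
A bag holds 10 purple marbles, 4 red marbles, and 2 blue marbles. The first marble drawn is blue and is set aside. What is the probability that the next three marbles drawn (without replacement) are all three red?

4/455

With the first marble removed, 4 red remain out of 15.
P = 4/15 × 3/14 × 2/13 = 24/2730 = 4/455.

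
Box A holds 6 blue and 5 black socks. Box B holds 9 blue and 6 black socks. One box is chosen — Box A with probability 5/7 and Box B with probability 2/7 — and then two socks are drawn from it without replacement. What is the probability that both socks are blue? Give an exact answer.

From Box A: P(both blue) = (6/11)(5/10) = 3/11.
From Box B: P(both blue) = (9/15)(8/14) = 12/35.
Total probability = (5/7)(3/11) + (2/7)(12/35) = 789/2695.

789/2695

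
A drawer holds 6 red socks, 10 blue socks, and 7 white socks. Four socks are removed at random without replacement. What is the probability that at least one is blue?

148/161

P(no blue) = 13/23 × 12/22 × 11/21 × 10/20 = 17160/212520 = 13/161.
P(at least one) = 1 − 13/161 = 148/161.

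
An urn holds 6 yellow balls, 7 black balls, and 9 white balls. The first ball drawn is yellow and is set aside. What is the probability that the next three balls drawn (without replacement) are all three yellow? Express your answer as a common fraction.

1/133

After the first draw, 5 of the remaining 21 balls are yellow.
P = 5/21 × 4/20 × 3/19 = 60/7980 = 1/133.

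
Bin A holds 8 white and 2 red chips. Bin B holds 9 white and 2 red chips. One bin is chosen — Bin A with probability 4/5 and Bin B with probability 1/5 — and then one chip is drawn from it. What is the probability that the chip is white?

From Bin A: P(white) = 8/10.
From Bin B: P(white) = 9/11.
Total probability = (4/5)(8/10) + (1/5)(9/11) = 221/275.

221/275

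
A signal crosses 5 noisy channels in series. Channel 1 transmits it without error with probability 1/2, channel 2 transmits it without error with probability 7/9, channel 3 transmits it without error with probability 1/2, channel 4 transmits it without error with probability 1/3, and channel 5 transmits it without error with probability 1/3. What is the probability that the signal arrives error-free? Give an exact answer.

The events are sequential, so multiply the conditional probabilities:
P = 1/2 × 7/9 × 1/2 × 1/3 × 1/3 = 7/324.

7/324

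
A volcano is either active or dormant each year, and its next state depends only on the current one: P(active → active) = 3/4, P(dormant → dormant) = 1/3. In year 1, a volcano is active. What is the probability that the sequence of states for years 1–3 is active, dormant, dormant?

1/12

Year 1 is given. For each transition, use the conditional probability from the current state:
P(dormant | active) = 1/4; P(dormant | dormant) = 1/3.
P = 1/4 × 1/3 = 1/12.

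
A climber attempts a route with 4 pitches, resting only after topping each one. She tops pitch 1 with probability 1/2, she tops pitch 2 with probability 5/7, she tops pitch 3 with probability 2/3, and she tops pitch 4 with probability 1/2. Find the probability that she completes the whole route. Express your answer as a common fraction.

The events are sequential, so multiply the conditional probabilities:
P = 1/2 × 5/7 × 2/3 × 1/2 = 10/84 = 5/42.

5/42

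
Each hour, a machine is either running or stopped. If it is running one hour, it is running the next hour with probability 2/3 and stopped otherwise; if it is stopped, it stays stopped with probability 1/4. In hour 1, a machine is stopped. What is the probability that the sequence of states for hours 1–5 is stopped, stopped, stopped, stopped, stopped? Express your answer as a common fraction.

Hour 1 is given. For each transition, use the conditional probability from the current state:
P(stopped | stopped) = 1/4; P(stopped | stopped) = 1/4; P(stopped | stopped) = 1/4; P(stopped | stopped) = 1/4.
P = 1/4 × 1/4 × 1/4 × 1/4 = 1/256.

1/256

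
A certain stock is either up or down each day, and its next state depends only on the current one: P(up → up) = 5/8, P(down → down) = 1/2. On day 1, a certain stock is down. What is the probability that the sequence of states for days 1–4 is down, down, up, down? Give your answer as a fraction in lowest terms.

Day 1 is given. For each transition, use the conditional probability from the current state:
P(down | down) = 1/2; P(up | down) = 1/2; P(down | up) = 3/8.
P = 1/2 × 1/2 × 3/8 = 3/32.

3/32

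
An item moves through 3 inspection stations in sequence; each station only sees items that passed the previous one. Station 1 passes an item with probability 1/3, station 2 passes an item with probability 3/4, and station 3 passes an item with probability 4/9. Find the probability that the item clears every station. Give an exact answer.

1/9

The events are sequential, so multiply the conditional probabilities:
P = 1/3 × 3/4 × 4/9 = 12/108 = 1/9.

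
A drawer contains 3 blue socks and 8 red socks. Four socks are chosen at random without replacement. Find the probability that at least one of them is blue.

26/33

P(no blue) = 8/11 × 7/10 × 6/9 × 5/8 = 1680/7920 = 7/33.
P(at least one) = 1 − 7/33 = 26/33.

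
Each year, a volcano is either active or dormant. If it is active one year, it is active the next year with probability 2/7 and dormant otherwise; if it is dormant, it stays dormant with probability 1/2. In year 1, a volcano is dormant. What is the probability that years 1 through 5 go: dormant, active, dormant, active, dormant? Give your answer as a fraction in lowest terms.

25/196

Year 1 is given. For each transition, use the conditional probability from the current state:
P(active | dormant) = 1/2; P(dormant | active) = 5/7; P(active | dormant) = 1/2; P(dormant | active) = 5/7.
P = 1/2 × 5/7 × 1/2 × 5/7 = 25/196.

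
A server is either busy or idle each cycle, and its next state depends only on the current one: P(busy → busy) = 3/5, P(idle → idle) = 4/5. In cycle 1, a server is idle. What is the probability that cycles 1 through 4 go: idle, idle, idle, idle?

Cycle 1 is given. For each transition, use the conditional probability from the current state:
P(idle | idle) = 4/5; P(idle | idle) = 4/5; P(idle | idle) = 4/5.
P = 4/5 × 4/5 × 4/5 = 64/125.

64/125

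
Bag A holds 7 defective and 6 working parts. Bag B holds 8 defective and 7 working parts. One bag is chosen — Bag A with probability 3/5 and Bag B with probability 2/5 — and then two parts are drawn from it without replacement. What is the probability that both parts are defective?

From Bag A: P(both defective) = (7/13)(6/12) = 7/26.
From Bag B: P(both defective) = (8/15)(7/14) = 4/15.
Total probability = (3/5)(7/26) + (2/5)(4/15) = 523/1950.

523/1950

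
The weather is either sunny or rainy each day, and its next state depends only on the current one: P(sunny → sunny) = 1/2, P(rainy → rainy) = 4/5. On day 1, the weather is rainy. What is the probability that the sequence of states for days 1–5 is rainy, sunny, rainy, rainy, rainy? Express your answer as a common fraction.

8/125

Day 1 is given. For each transition, use the conditional probability from the current state:
P(sunny | rainy) = 1/5; P(rainy | sunny) = 1/2; P(rainy | rainy) = 4/5; P(rainy | rainy) = 4/5.
P = 1/5 × 1/2 × 4/5 × 4/5 = 16/250 = 8/125.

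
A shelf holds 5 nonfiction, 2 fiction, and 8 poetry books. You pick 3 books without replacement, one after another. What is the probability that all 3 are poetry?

P(every draw is poetry) = 8/15 × 7/14 × 6/13 = 336/2730 = 8/65.

8/65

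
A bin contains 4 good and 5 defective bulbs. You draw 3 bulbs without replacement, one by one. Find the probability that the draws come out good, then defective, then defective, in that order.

10/63

Chain rule:
P = 4/9 × 5/8 × 4/7 = 80/504 = 10/63.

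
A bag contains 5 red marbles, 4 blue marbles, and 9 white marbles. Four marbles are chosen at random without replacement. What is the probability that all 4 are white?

P = 9/18 × 8/17 × 7/16 × 6/15 = 3024/73440 = 7/170.

7/170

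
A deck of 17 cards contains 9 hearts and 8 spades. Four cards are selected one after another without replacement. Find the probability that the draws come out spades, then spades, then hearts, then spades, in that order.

9/170

Chain rule:
P = 8/17 × 7/16 × 9/15 × 6/14 = 3024/57120 = 9/170.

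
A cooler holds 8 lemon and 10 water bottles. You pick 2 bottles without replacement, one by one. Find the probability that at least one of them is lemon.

P(no lemon) = 10/18 × 9/17 = 90/306 = 5/17.
P(at least one) = 1 − 5/17 = 12/17.

12/17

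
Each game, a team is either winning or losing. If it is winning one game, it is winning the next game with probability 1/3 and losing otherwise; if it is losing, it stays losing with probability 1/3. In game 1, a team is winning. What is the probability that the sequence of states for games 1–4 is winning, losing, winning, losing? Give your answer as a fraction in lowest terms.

8/27

Game 1 is given. For each transition, use the conditional probability from the current state:
P(losing | winning) = 2/3; P(winning | losing) = 2/3; P(losing | winning) = 2/3.
P = 2/3 × 2/3 × 2/3 = 8/27.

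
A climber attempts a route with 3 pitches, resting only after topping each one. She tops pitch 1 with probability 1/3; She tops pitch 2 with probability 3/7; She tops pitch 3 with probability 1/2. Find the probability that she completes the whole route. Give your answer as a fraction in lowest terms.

The events are sequential, so multiply the conditional probabilities:
P = 1/3 × 3/7 × 1/2 = 3/42 = 1/14.

1/14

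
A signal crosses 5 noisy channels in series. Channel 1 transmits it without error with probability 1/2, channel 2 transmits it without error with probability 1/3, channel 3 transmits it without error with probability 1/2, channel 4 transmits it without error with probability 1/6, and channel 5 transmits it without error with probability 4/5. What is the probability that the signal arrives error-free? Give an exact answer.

1/90

The events are sequential, so multiply the conditional probabilities:
P = 1/2 × 1/3 × 1/2 × 1/6 × 4/5 = 4/360 = 1/90.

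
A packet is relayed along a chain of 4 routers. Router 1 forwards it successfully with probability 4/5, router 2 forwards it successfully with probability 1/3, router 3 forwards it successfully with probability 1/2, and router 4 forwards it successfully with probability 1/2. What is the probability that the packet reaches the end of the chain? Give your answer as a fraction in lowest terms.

1/15

Multiplying along the chain,
P = 4/5 × 1/3 × 1/2 × 1/2 = 4/60 = 1/15.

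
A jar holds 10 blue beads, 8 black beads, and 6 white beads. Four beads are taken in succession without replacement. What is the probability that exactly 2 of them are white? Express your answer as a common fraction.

765/3542

One ordering (white drawn first) has probability 6/24 × 5/23 × 18/22 × 17/21 = 9180/255024 = 255/7084.
There are C(4,2) = 6 such orderings, each equally likely, so P = 6 × 255/7084 = 765/3542.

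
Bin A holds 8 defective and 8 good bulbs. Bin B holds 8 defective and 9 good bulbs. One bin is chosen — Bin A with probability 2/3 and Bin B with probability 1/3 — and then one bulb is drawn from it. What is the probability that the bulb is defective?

25/51

From Bin A: P(defective) = 8/16.
From Bin B: P(defective) = 8/17.
Total probability = (2/3)(8/16) + (1/3)(8/17) = 25/51.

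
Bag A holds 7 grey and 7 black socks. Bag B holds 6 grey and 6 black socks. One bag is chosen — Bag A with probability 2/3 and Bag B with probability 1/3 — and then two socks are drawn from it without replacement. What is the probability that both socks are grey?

From Bag A: P(both grey) = (7/14)(6/13) = 3/13.
From Bag B: P(both grey) = (6/12)(5/11) = 5/22.
Total probability = (2/3)(3/13) + (1/3)(5/22) = 197/858.

197/858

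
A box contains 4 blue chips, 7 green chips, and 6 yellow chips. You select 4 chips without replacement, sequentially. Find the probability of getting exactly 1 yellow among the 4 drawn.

99/238

One ordering (yellow drawn first) has probability 6/17 × 11/16 × 10/15 × 9/14 = 5940/57120 = 99/952.
There are C(4,1) = 4 such orderings, each equally likely, so P = 4 × 99/952 = 99/238.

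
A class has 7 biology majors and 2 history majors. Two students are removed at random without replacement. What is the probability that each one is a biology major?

P = 7/9 × 6/8 = 42/72 = 7/12.

7/12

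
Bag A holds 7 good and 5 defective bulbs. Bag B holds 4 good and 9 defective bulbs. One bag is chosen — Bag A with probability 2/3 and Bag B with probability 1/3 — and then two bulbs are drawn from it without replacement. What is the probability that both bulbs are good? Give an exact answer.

34/143

From Bag A: P(both good) = (7/12)(6/11) = 7/22.
From Bag B: P(both good) = (4/13)(3/12) = 1/13.
Total probability = (2/3)(7/22) + (1/3)(1/13) = 34/143.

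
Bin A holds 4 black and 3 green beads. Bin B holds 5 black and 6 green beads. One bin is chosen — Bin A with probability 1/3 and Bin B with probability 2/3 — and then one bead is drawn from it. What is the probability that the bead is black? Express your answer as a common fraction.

From Bin A: P(black) = 4/7.
From Bin B: P(black) = 5/11.
Total probability = (1/3)(4/7) + (2/3)(5/11) = 38/77.

38/77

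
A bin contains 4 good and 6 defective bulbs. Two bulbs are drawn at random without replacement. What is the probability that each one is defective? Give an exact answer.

P(every draw is defective) = 6/10 × 5/9 = 30/90 = 1/3.

1/3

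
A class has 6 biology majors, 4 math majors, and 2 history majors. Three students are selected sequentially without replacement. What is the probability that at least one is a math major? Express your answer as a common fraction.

P(no math majors) = 8/12 × 7/11 × 6/10 = 336/1320 = 14/55.
P(at least one) = 1 − 14/55 = 41/55.

41/55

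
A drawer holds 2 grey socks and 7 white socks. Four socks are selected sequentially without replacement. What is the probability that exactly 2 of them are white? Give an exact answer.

One ordering (white drawn first) has probability 7/9 × 6/8 × 2/7 × 1/6 = 84/3024 = 1/36.
There are C(4,2) = 6 such orderings, each equally likely, so P = 6 × 1/36 = 1/6.

1/6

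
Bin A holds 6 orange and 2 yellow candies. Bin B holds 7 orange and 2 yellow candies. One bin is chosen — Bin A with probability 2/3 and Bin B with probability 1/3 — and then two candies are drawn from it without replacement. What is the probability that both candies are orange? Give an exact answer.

From Bin A: P(both orange) = (6/8)(5/7) = 15/28.
From Bin B: P(both orange) = (7/9)(6/8) = 7/12.
Total probability = (2/3)(15/28) + (1/3)(7/12) = 139/252.

139/252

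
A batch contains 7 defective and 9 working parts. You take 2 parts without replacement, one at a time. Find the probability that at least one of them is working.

33/40

P(no working) = 7/16 × 6/15 = 42/240 = 7/40.
P(at least one) = 1 − 7/40 = 33/40.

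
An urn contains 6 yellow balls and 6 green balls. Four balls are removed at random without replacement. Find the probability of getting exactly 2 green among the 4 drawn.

5/11

One ordering (green drawn first) has probability 6/12 × 5/11 × 6/10 × 5/9 = 900/11880 = 5/66.
There are C(4,2) = 6 such orderings, each equally likely, so P = 6 × 5/66 = 5/11.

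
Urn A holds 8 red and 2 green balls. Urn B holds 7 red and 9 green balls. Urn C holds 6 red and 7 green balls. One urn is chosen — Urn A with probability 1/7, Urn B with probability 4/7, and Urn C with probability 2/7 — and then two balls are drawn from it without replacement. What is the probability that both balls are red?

1997/8190

From Urn A: P(both red) = (8/10)(7/9) = 28/45.
From Urn B: P(both red) = (7/16)(6/15) = 7/40.
From Urn C: P(both red) = (6/13)(5/12) = 5/26.
Total probability = (1/7)(28/45) + (4/7)(7/40) + (2/7)(5/26) = 1997/8190.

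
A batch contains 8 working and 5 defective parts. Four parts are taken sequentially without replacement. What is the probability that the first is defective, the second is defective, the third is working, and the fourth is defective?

4/143

Multiply the probability of each draw given the previous ones:
P = 5/13 × 4/12 × 8/11 × 3/10 = 480/17160 = 4/143.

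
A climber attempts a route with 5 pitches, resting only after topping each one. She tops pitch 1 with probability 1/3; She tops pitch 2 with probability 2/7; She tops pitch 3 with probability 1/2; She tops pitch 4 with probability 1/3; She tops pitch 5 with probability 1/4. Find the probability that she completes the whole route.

1/252

The events are sequential, so multiply the conditional probabilities:
P = 1/3 × 2/7 × 1/2 × 1/3 × 1/4 = 2/504 = 1/252.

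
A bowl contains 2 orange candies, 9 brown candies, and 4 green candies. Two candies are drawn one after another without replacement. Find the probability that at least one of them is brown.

6/7

P(no brown) = 6/15 × 5/14 = 30/210 = 1/7.
P(at least one) = 1 − 1/7 = 6/7.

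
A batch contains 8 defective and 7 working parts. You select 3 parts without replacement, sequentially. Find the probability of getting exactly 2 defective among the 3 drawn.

One ordering (defective drawn first) has probability 8/15 × 7/14 × 7/13 = 392/2730 = 28/195.
There are C(3,2) = 3 such orderings, each equally likely, so P = 3 × 28/195 = 28/65.

28/65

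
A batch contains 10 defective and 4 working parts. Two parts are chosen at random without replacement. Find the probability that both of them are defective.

45/91

P = 10/14 × 9/13 = 90/182 = 45/91.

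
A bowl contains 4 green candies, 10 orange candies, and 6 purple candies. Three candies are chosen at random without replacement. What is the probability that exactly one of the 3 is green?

One ordering (green drawn first) has probability 4/20 × 16/19 × 15/18 = 960/6840 = 8/57.
There are C(3,1) = 3 such orderings, each equally likely, so P = 3 × 8/57 = 8/19.

8/19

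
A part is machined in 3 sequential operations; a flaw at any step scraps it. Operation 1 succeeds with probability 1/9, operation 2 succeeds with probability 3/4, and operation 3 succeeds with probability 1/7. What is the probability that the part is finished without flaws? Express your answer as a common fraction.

The events are sequential, so multiply the conditional probabilities:
P = 1/9 × 3/4 × 1/7 = 3/252 = 1/84.

1/84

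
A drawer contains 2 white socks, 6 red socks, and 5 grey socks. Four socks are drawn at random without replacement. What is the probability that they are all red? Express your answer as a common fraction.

P(every draw is red) = 6/13 × 5/12 × 4/11 × 3/10 = 360/17160 = 3/143.

3/143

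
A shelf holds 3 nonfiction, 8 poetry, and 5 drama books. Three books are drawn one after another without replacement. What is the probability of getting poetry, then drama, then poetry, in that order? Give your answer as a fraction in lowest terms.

Each draw changes the counts, so multiply the conditional probabilities along the sequence:
P = 8/16 × 5/15 × 7/14 = 280/3360 = 1/12.

1/12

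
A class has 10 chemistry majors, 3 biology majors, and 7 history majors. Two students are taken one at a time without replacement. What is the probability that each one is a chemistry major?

9/38

P = 10/20 × 9/19 = 90/380 = 9/38.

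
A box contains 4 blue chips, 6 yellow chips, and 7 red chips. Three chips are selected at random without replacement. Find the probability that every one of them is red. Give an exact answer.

7/136

P = 7/17 × 6/16 × 5/15 = 210/4080 = 7/136.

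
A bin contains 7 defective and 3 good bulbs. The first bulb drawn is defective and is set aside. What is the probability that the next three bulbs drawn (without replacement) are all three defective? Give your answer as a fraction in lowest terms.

5/21

After the first draw, 6 of the remaining 9 bulbs are defective.
P = 6/9 × 5/8 × 4/7 = 120/504 = 5/21.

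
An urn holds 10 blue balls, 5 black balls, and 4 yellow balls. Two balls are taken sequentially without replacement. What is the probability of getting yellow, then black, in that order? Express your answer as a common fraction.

Multiply the probability of each draw given the previous ones:
P = 4/19 × 5/18 = 20/342 = 10/171.

10/171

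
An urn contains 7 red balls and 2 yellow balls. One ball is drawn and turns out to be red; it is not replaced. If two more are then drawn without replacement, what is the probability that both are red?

After the first draw, 6 of the remaining 8 balls are red.
P = 6/8 × 5/7 = 30/56 = 15/28.

15/28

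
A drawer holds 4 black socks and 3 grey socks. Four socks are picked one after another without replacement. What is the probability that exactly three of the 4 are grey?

One ordering (grey drawn first) has probability 3/7 × 2/6 × 1/5 × 4/4 = 24/840 = 1/35.
There are C(4,3) = 4 such orderings, each equally likely, so P = 4 × 1/35 = 4/35.

4/35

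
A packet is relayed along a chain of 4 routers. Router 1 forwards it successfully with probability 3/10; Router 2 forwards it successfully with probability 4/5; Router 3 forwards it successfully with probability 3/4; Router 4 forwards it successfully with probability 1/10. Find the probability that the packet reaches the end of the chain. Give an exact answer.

9/500

Multiplying along the chain,
P = 3/10 × 4/5 × 3/4 × 1/10 = 36/2000 = 9/500.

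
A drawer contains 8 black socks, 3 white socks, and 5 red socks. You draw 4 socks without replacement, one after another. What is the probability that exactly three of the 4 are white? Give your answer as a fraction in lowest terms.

One ordering (white drawn first) has probability 3/16 × 2/15 × 1/14 × 13/13 = 78/43680 = 1/560.
There are C(4,3) = 4 such orderings, each equally likely, so P = 4 × 1/560 = 1/140.

1/140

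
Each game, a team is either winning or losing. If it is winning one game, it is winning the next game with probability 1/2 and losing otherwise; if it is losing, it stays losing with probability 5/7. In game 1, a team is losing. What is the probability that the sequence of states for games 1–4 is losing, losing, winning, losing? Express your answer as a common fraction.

Game 1 is given. For each transition, use the conditional probability from the current state:
P(losing | losing) = 5/7; P(winning | losing) = 2/7; P(losing | winning) = 1/2.
P = 5/7 × 2/7 × 1/2 = 10/98 = 5/49.

5/49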